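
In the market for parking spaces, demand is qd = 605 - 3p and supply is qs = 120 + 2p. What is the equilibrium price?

Set qd = qs: 605 - 3p = 120 + 2p.
485 = 5p, so p* = 97.
q* = 605 − 3(97) = 314.

p* = 97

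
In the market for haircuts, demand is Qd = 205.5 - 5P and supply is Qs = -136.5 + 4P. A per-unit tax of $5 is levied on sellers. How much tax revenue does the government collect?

Tax revenue = 395/18

Pre-tax equilibrium: P* = 38, Q* = 15.5.
Tax on sellers shifts supply to Qs = -136.5 + 4(P − 5) = -156.5 + 4P.
205.5 - 5P = -156.5 + 4P gives buyer price Pb = 362/9; sellers receive Ps = 362/9 − 5 = 317/9.
New quantity: Q = 205.5 − 5(362/9) = 79/18.
Revenue = 5 × 79/18 = 395/18.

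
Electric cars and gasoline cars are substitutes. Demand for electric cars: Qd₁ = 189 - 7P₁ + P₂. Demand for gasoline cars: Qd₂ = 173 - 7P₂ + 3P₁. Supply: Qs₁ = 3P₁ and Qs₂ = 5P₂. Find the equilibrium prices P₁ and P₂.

Market 1: 189 - 7P₁ + P₂ = 3P₁ → 10P₁ - P₂ = 189.
Market 2: 12P₂ - 3P₁ = 173.
Eliminating P₂: 12×(1) + 1×(2) gives 117P₁ = 2441, so P₁ = 2441/117.
Back-substitute into (2): P₂ = (173 + 3×2441/117) / 12 = 2297/117.

P₁ = 2441/117, P₂ = 2297/117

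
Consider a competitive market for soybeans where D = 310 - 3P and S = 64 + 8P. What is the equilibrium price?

Set D = S: 310 - 3P = 64 + 8P.
246 = 11P, so P* = 246/11.
Q* = 310 − 3(246/11) = 2672/11.

P* = 246/11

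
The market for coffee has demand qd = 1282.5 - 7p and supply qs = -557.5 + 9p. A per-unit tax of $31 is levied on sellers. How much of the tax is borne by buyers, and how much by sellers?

Buyers bear $17.4375, sellers bear $13.5625

Pre-tax equilibrium: p* = 115, q* = 477.5.
Tax on sellers shifts supply to qs = -557.5 + 9(p − 31) = -836.5 + 9p.
1282.5 - 7p = -836.5 + 9p gives buyer price pb = 132.4375; sellers receive ps = 132.4375 − 31 = 101.4375.
New quantity: q = 1282.5 − 7(132.4375) = 355.4375.
Buyer burden = 132.4375 − 115 = 17.4375; seller burden = 115 − 101.4375 = 13.5625.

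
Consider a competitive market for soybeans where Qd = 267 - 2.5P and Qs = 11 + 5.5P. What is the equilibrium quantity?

Q* = 187

Set Qd = Qs: 267 - 2.5P = 11 + 5.5P.
256 = 8P, so P* = 32.
Q* = 267 − 2.5(32) = 187.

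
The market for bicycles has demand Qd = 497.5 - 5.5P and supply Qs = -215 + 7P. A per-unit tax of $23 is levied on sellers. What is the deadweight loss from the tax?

Deadweight loss = 814.66

Pre-tax equilibrium: P* = 57, Q* = 184.
Tax on sellers shifts supply to Qs = -215 + 7(P − 23) = -376 + 7P.
497.5 - 5.5P = -376 + 7P gives buyer price Pb = 69.88; sellers receive Ps = 69.88 − 23 = 46.88.
New quantity: Q = 497.5 − 5.5(69.88) = 113.16.
DWL = ½ × 23 × (184 − 113.16) = 814.66.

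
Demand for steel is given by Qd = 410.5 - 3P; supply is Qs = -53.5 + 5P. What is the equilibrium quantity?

Q* = 236.5

Set Qd = Qs: 410.5 - 3P = -53.5 + 5P.
464 = 8P, so P* = 58.
Q* = 410.5 − 3(58) = 236.5.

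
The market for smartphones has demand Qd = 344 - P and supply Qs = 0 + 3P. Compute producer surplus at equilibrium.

Producer surplus = 11094

Equilibrium: 344 - P = 0 + 3P gives P* = 86, Q* = 258.
Supply starts at P = 0 (where Qs = 0).
PS = ½(86 − 0)(258) = 11094.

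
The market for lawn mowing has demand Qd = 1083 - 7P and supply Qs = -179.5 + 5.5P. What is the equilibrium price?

Set Qd = Qs: 1083 - 7P = -179.5 + 5.5P.
1262.5 = 12.5P, so P* = 101.
Q* = 1083 − 7(101) = 376.

P* = 101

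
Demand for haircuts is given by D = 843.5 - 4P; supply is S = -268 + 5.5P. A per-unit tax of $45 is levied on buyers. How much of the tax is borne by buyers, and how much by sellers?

Pre-tax equilibrium: P* = 117, Q* = 375.5.
Tax on buyers shifts demand to D = 843.5 − 4(P + 45) = 663.5 - 4P.
663.5 - 4P = -268 + 5.5P gives seller price Ps = 1863/19; buyers pay Pb = 1863/19 + 45 = 2718/19.
New quantity: Q = 843.5 − 4(2718/19) = 10309/38.
Buyer burden = 2718/19 − 117 = 495/19; seller burden = 117 − 1863/19 = 360/19.

Buyers bear 495/19, sellers bear 360/19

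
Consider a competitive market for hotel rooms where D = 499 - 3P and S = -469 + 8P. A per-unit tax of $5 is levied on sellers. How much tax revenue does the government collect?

Tax revenue = 12325/11

Pre-tax equilibrium: P* = 88, Q* = 235.
Tax on sellers shifts supply to S = -469 + 8(P − 5) = -509 + 8P.
499 - 3P = -509 + 8P gives buyer price Pb = 1008/11; sellers receive Ps = 1008/11 − 5 = 953/11.
New quantity: Q = 499 − 3(1008/11) = 2465/11.
Revenue = 5 × 2465/11 = 12325/11.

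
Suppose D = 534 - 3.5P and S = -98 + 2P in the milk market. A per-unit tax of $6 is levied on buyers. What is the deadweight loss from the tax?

Pre-tax equilibrium: P* = 1264/11, Q* = 1450/11.
Tax on buyers shifts demand to D = 534 − 3.5(P + 6) = 513 - 3.5P.
513 - 3.5P = -98 + 2P gives seller price Ps = 1222/11; buyers pay Pb = 1222/11 + 6 = 1288/11.
New quantity: Q = 534 − 3.5(1288/11) = 1366/11.
DWL = ½ × 6 × (1450/11 − 1366/11) = 252/11.

Deadweight loss = 252/11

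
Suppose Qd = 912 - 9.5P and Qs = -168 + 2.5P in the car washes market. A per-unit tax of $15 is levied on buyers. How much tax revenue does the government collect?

Pre-tax equilibrium: P* = 90, Q* = 57.
Tax on buyers shifts demand to Qd = 912 − 9.5(P + 15) = 769.5 - 9.5P.
769.5 - 9.5P = -168 + 2.5P gives seller price Ps = 78.125; buyers pay Pb = 78.125 + 15 = 93.125.
New quantity: Q = 912 − 9.5(93.125) = 27.3125.
Revenue = 15 × 27.3125 = 409.6875.

Tax revenue = 409.6875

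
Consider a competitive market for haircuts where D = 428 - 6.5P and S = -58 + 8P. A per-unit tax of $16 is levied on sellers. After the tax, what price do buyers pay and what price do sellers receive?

Pre-tax equilibrium: P* = 972/29, Q* = 6094/29.
Tax on sellers shifts supply to S = -58 + 8(P − 16) = -186 + 8P.
428 - 6.5P = -186 + 8P gives buyer price Pb = 1228/29; sellers receive Ps = 1228/29 − 16 = 764/29.
New quantity: Q = 428 − 6.5(1228/29) = 4430/29.

Buyers pay 1228/29, sellers receive 764/29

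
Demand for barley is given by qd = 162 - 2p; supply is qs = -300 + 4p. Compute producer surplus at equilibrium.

Equilibrium: 162 - 2p = -300 + 4p gives p* = 77, q* = 8.
Supply starts at p = 75 (where qs = 0).
PS = ½(77 − 75)(8) = 8.

Producer surplus = 8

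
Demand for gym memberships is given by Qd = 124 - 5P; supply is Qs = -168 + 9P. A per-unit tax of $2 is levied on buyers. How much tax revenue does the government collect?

Pre-tax equilibrium: P* = 146/7, Q* = 138/7.
Tax on buyers shifts demand to Qd = 124 − 5(P + 2) = 114 - 5P.
114 - 5P = -168 + 9P gives seller price Ps = 141/7; buyers pay Pb = 141/7 + 2 = 155/7.
New quantity: Q = 124 − 5(155/7) = 93/7.
Revenue = 2 × 93/7 = 186/7.

Tax revenue = 186/7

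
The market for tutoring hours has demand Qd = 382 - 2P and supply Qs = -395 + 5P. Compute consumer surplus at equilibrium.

Consumer surplus = 6400

Equilibrium: 382 - 2P = -395 + 5P gives P* = 111, Q* = 160.
Demand choke price (Qd = 0): P = 191.
CS = ½(191 − 111)(160) = 6400.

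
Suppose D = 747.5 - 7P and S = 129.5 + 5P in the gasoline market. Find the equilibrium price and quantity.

P* = 51.5, Q* = 387

Set D = S: 747.5 - 7P = 129.5 + 5P.
618 = 12P, so P* = 51.5.
Q* = 747.5 − 7(51.5) = 387.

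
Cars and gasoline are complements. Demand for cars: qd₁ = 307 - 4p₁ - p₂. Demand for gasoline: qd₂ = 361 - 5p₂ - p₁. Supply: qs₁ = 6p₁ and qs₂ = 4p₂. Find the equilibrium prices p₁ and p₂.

p₁ = 2402/89, p₂ = 3303/89

Market 1: 307 - 4p₁ - p₂ = 6p₁ → 10p₁ + p₂ = 307.
Market 2: 9p₂ + p₁ = 361.
Eliminating p₂: 9×(1) − 1×(2) gives 89p₁ = 2402, so p₁ = 2402/89.
Back-substitute into (2): p₂ = (361 − 1×2402/89) / 9 = 3303/89.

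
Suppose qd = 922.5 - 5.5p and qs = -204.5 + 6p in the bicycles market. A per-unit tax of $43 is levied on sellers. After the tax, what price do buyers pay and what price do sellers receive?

Pre-tax equilibrium: p* = 98, q* = 383.5.
Tax on sellers shifts supply to qs = -204.5 + 6(p − 43) = -462.5 + 6p.
922.5 - 5.5p = -462.5 + 6p gives buyer price pb = 2770/23; sellers receive ps = 2770/23 − 43 = 1781/23.
New quantity: q = 922.5 − 5.5(2770/23) = 11965/46.

Buyers pay 2770/23, sellers receive 1781/23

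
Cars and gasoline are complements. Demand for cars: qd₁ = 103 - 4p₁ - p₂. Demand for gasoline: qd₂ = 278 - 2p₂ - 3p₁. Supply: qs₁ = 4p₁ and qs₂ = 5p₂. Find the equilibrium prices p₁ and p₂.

Market 1: 103 - 4p₁ - p₂ = 4p₁ → 8p₁ + p₂ = 103.
Market 2: 7p₂ + 3p₁ = 278.
Eliminating p₂: 7×(1) − 1×(2) gives 53p₁ = 443, so p₁ = 443/53.
Back-substitute into (2): p₂ = (278 − 3×443/53) / 7 = 1915/53.

p₁ = 443/53, p₂ = 1915/53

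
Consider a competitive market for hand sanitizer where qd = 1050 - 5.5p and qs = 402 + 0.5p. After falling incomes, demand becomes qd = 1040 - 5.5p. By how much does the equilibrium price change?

Original equilibrium: p* = 108, q* = 456.
New equilibrium: 1040 - 5.5p = 402 + 0.5p, so 638 = 6p and p' = 319/3; q' = 1040 − 5.5(319/3) = 2731/6.
Change in price: 319/3 − 108 = -5/3.

Δp = -5/3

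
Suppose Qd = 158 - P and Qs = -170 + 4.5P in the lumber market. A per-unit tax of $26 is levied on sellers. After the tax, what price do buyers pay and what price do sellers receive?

Pre-tax equilibrium: P* = 656/11, Q* = 1082/11.
Tax on sellers shifts supply to Qs = -170 + 4.5(P − 26) = -287 + 4.5P.
158 - P = -287 + 4.5P gives buyer price Pb = 890/11; sellers receive Ps = 890/11 − 26 = 604/11.
New quantity: Q = 158 − 1(890/11) = 848/11.

Buyers pay 890/11, sellers receive 604/11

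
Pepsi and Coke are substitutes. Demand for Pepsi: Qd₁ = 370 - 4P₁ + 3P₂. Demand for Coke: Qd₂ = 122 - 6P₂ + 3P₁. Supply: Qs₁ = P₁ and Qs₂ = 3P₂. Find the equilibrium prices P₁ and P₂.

P₁ = 308/3, P₂ = 430/9

Market 1: 370 - 4P₁ + 3P₂ = P₁ → 5P₁ - 3P₂ = 370.
Market 2: 9P₂ - 3P₁ = 122.
Eliminating P₂: 9×(1) + 3×(2) gives 36P₁ = 3696, so P₁ = 308/3.
Back-substitute into (2): P₂ = (122 + 3×308/3) / 9 = 430/9.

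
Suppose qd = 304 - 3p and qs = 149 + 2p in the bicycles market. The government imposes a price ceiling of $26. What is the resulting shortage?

Equilibrium price would be p* = 31, so the ceiling at 26 binds.
At p = 26: qd = 304 − 3(26) = 226, qs = 149 + 2(26) = 201.
Shortage = 226 − 201 = 25.

Shortage = 25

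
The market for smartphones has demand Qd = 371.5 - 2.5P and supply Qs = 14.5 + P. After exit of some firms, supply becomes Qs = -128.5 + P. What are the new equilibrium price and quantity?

Original equilibrium: P* = 102, Q* = 116.5.
New equilibrium: 371.5 - 2.5P = -128.5 + P, so 500 = 3.5P and P' = 1000/7; Q' = 371.5 − 2.5(1000/7) = 201/14.

P' = 1000/7, Q' = 201/14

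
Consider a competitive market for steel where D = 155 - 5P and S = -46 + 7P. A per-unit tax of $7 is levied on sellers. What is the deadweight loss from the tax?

Deadweight loss = 1715/24

Pre-tax equilibrium: P* = 16.75, Q* = 71.25.
Tax on sellers shifts supply to S = -46 + 7(P − 7) = -95 + 7P.
155 - 5P = -95 + 7P gives buyer price Pb = 125/6; sellers receive Ps = 125/6 − 7 = 83/6.
New quantity: Q = 155 − 5(125/6) = 305/6.
DWL = ½ × 7 × (71.25 − 305/6) = 1715/24.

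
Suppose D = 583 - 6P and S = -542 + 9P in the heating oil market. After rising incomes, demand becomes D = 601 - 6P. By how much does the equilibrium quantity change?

Original equilibrium: P* = 75, Q* = 133.
New equilibrium: 601 - 6P = -542 + 9P, so 1143 = 15P and P' = 76.2; Q' = 601 − 6(76.2) = 143.8.
Change in quantity: 143.8 − 133 = 10.8.

ΔQ = 10.8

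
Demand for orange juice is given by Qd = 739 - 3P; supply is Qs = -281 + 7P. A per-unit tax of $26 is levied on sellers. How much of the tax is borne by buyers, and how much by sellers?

Pre-tax equilibrium: P* = 102, Q* = 433.
Tax on sellers shifts supply to Qs = -281 + 7(P − 26) = -463 + 7P.
739 - 3P = -463 + 7P gives buyer price Pb = 120.2; sellers receive Ps = 120.2 − 26 = 94.2.
New quantity: Q = 739 − 3(120.2) = 378.4.
Buyer burden = 120.2 − 102 = 18.2; seller burden = 102 − 94.2 = 7.8.

Buyers bear $18.2, sellers bear $7.8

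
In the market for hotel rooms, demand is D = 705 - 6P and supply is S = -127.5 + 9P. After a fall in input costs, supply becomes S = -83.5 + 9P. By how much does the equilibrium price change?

ΔP = -44/15

Original equilibrium: P* = 55.5, Q* = 372.
New equilibrium: 705 - 6P = -83.5 + 9P, so 788.5 = 15P and P' = 1577/30; Q' = 705 − 6(1577/30) = 389.6.
Change in price: 1577/30 − 55.5 = -44/15.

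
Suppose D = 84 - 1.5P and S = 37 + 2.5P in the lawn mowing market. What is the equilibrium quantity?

Q* = 66.375

Set D = S: 84 - 1.5P = 37 + 2.5P.
47 = 4P, so P* = 11.75.
Q* = 84 − 1.5(11.75) = 66.375.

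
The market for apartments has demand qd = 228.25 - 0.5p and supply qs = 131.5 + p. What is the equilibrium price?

Set qd = qs: 228.25 - 0.5p = 131.5 + p.
96.75 = 1.5p, so p* = 64.5.
q* = 228.25 − 0.5(64.5) = 196.

p* = 64.5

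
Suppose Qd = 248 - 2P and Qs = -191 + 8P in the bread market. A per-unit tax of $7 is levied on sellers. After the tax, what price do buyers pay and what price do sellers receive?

Buyers pay $49.5, sellers receive $42.5

Pre-tax equilibrium: P* = 43.9, Q* = 160.2.
Tax on sellers shifts supply to Qs = -191 + 8(P − 7) = -247 + 8P.
248 - 2P = -247 + 8P gives buyer price Pb = 49.5; sellers receive Ps = 49.5 − 7 = 42.5.
New quantity: Q = 248 − 2(49.5) = 149.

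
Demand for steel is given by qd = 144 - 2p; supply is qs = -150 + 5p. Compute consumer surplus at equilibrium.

Equilibrium: 144 - 2p = -150 + 5p gives p* = 42, q* = 60.
Demand choke price (qd = 0): p = 72.
CS = ½(72 − 42)(60) = 900.

Consumer surplus = 900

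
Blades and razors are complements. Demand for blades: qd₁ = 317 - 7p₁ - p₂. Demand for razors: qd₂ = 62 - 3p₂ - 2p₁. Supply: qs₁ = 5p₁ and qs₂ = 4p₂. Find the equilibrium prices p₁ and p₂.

Market 1: 317 - 7p₁ - p₂ = 5p₁ → 12p₁ + p₂ = 317.
Market 2: 7p₂ + 2p₁ = 62.
Eliminating p₂: 7×(1) − 1×(2) gives 82p₁ = 2157, so p₁ = 2157/82.
Back-substitute into (2): p₂ = (62 − 2×2157/82) / 7 = 55/41.

p₁ = 2157/82, p₂ = 55/41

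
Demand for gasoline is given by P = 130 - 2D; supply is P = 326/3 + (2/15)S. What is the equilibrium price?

Set the two price expressions equal: 130 - 2Q = 326/3 + (2/15)Q.
64/3 = (32/15)Q, so Q* = 10.
P* = 130 − (2)(10) = 110.

P* = 110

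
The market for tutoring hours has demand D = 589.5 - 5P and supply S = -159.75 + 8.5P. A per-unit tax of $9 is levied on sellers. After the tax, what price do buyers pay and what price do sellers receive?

Buyers pay 367/6, sellers receive 313/6

Pre-tax equilibrium: P* = 55.5, Q* = 312.
Tax on sellers shifts supply to S = -159.75 + 8.5(P − 9) = -236.25 + 8.5P.
589.5 - 5P = -236.25 + 8.5P gives buyer price Pb = 367/6; sellers receive Ps = 367/6 − 9 = 313/6.
New quantity: Q = 589.5 − 5(367/6) = 851/3.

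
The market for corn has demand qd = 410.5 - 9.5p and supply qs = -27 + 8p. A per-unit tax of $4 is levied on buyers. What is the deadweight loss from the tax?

Deadweight loss = 1216/35

Pre-tax equilibrium: p* = 25, q* = 173.
Tax on buyers shifts demand to qd = 410.5 − 9.5(p + 4) = 372.5 - 9.5p.
372.5 - 9.5p = -27 + 8p gives seller price ps = 799/35; buyers pay pb = 799/35 + 4 = 939/35.
New quantity: q = 410.5 − 9.5(939/35) = 5447/35.
DWL = ½ × 4 × (173 − 5447/35) = 1216/35.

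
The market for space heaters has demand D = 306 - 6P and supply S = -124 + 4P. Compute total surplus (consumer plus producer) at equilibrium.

Equilibrium: 306 - 6P = -124 + 4P gives P* = 43, Q* = 48.
Demand choke price: P = 51; supply starts at P = 31.
CS = ½(51 − 43)(48) = 192; PS = ½(43 − 31)(48) = 288.

Total surplus = 480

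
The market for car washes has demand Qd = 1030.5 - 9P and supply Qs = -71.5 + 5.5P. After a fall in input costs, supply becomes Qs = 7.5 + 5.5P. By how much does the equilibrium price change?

ΔP = -158/29

Original equilibrium: P* = 76, Q* = 346.5.
New equilibrium: 1030.5 - 9P = 7.5 + 5.5P, so 1023 = 14.5P and P' = 2046/29; Q' = 1030.5 − 9(2046/29) = 22941/58.
Change in price: 2046/29 − 76 = -158/29.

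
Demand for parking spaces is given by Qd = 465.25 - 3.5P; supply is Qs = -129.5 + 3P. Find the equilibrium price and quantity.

Set Qd = Qs: 465.25 - 3.5P = -129.5 + 3P.
594.75 = 6.5P, so P* = 91.5.
Q* = 465.25 − 3.5(91.5) = 145.

P* = 91.5, Q* = 145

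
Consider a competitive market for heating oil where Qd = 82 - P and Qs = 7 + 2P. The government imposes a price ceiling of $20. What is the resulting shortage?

Shortage = 15

Equilibrium price would be P* = 25, so the ceiling at 20 binds.
At P = 20: Qd = 82 − 1(20) = 62, Qs = 7 + 2(20) = 47.
Shortage = 62 − 47 = 15.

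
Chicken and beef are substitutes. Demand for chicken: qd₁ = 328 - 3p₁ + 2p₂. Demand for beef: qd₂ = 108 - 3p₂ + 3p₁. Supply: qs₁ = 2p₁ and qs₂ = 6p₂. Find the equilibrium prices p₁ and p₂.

Market 1: 328 - 3p₁ + 2p₂ = 2p₁ → 5p₁ - 2p₂ = 328.
Market 2: 9p₂ - 3p₁ = 108.
Eliminating p₂: 9×(1) + 2×(2) gives 39p₁ = 3168, so p₁ = 1056/13.
Back-substitute into (2): p₂ = (108 + 3×1056/13) / 9 = 508/13.

p₁ = 1056/13, p₂ = 508/13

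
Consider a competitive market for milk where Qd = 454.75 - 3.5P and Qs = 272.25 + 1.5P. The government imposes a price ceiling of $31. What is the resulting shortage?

Equilibrium price would be P* = 36.5, so the ceiling at 31 binds.
At P = 31: Qd = 454.75 − 3.5(31) = 346.25, Qs = 272.25 + 1.5(31) = 318.75.
Shortage = 346.25 − 318.75 = 27.5.

Shortage = 27.5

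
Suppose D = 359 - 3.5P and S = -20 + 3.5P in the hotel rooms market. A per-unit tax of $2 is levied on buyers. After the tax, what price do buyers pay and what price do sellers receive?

Pre-tax equilibrium: P* = 379/7, Q* = 169.5.
Tax on buyers shifts demand to D = 359 − 3.5(P + 2) = 352 - 3.5P.
352 - 3.5P = -20 + 3.5P gives seller price Ps = 372/7; buyers pay Pb = 372/7 + 2 = 386/7.
New quantity: Q = 359 − 3.5(386/7) = 166.

Buyers pay 386/7, sellers receive 372/7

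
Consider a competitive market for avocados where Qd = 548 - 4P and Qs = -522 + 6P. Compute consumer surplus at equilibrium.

Consumer surplus = 1800

Equilibrium: 548 - 4P = -522 + 6P gives P* = 107, Q* = 120.
Demand choke price (Qd = 0): P = 137.
CS = ½(137 − 107)(120) = 1800.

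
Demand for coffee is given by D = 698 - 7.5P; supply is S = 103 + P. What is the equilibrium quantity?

Set D = S: 698 - 7.5P = 103 + P.
595 = 8.5P, so P* = 70.
Q* = 698 − 7.5(70) = 173.

Q* = 173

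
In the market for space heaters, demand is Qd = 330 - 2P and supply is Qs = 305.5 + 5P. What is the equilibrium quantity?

Set Qd = Qs: 330 - 2P = 305.5 + 5P.
24.5 = 7P, so P* = 3.5.
Q* = 330 − 2(3.5) = 323.

Q* = 323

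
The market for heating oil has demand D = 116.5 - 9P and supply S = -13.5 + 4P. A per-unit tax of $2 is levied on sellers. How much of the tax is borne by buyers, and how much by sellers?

Buyers bear 8/13, sellers bear 18/13

Pre-tax equilibrium: P* = 10, Q* = 26.5.
Tax on sellers shifts supply to S = -13.5 + 4(P − 2) = -21.5 + 4P.
116.5 - 9P = -21.5 + 4P gives buyer price Pb = 138/13; sellers receive Ps = 138/13 − 2 = 112/13.
New quantity: Q = 116.5 − 9(138/13) = 545/26.
Buyer burden = 138/13 − 10 = 8/13; seller burden = 10 − 112/13 = 18/13.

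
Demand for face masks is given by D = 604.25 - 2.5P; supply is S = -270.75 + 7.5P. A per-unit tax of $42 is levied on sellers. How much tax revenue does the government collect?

Tax revenue = 12883.5

Pre-tax equilibrium: P* = 87.5, Q* = 385.5.
Tax on sellers shifts supply to S = -270.75 + 7.5(P − 42) = -585.75 + 7.5P.
604.25 - 2.5P = -585.75 + 7.5P gives buyer price Pb = 119; sellers receive Ps = 119 − 42 = 77.
New quantity: Q = 604.25 − 2.5(119) = 306.75.
Revenue = 42 × 306.75 = 12883.5.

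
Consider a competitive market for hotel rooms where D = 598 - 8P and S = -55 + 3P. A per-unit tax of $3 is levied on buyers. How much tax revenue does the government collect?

Tax revenue = 3846/11

Pre-tax equilibrium: P* = 653/11, Q* = 1354/11.
Tax on buyers shifts demand to D = 598 − 8(P + 3) = 574 - 8P.
574 - 8P = -55 + 3P gives seller price Ps = 629/11; buyers pay Pb = 629/11 + 3 = 662/11.
New quantity: Q = 598 − 8(662/11) = 1282/11.
Revenue = 3 × 1282/11 = 3846/11.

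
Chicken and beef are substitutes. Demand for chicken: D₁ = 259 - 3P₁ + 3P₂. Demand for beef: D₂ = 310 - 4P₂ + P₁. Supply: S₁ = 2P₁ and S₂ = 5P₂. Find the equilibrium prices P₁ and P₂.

P₁ = 1087/14, P₂ = 603/14

Market 1: 259 - 3P₁ + 3P₂ = 2P₁ → 5P₁ - 3P₂ = 259.
Market 2: 9P₂ - P₁ = 310.
Eliminating P₂: 9×(1) + 3×(2) gives 42P₁ = 3261, so P₁ = 1087/14.
Back-substitute into (2): P₂ = (310 + 1×1087/14) / 9 = 603/14.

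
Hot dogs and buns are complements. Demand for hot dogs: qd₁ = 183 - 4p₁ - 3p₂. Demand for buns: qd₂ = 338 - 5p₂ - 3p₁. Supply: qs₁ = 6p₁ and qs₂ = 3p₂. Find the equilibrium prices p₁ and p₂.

Market 1: 183 - 4p₁ - 3p₂ = 6p₁ → 10p₁ + 3p₂ = 183.
Market 2: 8p₂ + 3p₁ = 338.
Eliminating p₂: 8×(1) − 3×(2) gives 71p₁ = 450, so p₁ = 450/71.
Back-substitute into (2): p₂ = (338 − 3×450/71) / 8 = 2831/71.

p₁ = 450/71, p₂ = 2831/71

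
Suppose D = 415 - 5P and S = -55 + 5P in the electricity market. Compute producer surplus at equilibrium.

Equilibrium: 415 - 5P = -55 + 5P gives P* = 47, Q* = 180.
Supply starts at P = 11 (where S = 0).
PS = ½(47 − 11)(180) = 3240.

Producer surplus = 3240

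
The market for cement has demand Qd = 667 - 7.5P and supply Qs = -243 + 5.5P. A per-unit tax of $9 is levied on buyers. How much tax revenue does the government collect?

Tax revenue = 53091/52

Pre-tax equilibrium: P* = 70, Q* = 142.
Tax on buyers shifts demand to Qd = 667 − 7.5(P + 9) = 599.5 - 7.5P.
599.5 - 7.5P = -243 + 5.5P gives seller price Ps = 1685/26; buyers pay Pb = 1685/26 + 9 = 1919/26.
New quantity: Q = 667 − 7.5(1919/26) = 5899/52.
Revenue = 9 × 5899/52 = 53091/52.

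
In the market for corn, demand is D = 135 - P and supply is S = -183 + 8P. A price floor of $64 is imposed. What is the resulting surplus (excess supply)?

Surplus = 258

Equilibrium price would be P* = 106/3, so the floor at 64 binds.
At P = 64: D = 71, S = 329.
Surplus = 329 − 71 = 258.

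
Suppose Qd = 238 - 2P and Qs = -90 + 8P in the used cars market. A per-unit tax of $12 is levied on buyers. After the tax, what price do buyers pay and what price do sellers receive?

Buyers pay $42.4, sellers receive $30.4

Pre-tax equilibrium: P* = 32.8, Q* = 172.4.
Tax on buyers shifts demand to Qd = 238 − 2(P + 12) = 214 - 2P.
214 - 2P = -90 + 8P gives seller price Ps = 30.4; buyers pay Pb = 30.4 + 12 = 42.4.
New quantity: Q = 238 − 2(42.4) = 153.2.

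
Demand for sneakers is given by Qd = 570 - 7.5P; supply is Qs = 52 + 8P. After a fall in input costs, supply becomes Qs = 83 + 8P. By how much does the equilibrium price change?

Original equilibrium: P* = 1036/31, Q* = 9900/31.
New equilibrium: 570 - 7.5P = 83 + 8P, so 487 = 15.5P and P' = 974/31; Q' = 570 − 7.5(974/31) = 10365/31.
Change in price: 974/31 − 1036/31 = -2.

ΔP = -2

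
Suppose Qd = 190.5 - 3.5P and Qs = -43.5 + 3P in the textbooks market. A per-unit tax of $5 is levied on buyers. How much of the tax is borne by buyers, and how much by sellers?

Pre-tax equilibrium: P* = 36, Q* = 64.5.
Tax on buyers shifts demand to Qd = 190.5 − 3.5(P + 5) = 173 - 3.5P.
173 - 3.5P = -43.5 + 3P gives seller price Ps = 433/13; buyers pay Pb = 433/13 + 5 = 498/13.
New quantity: Q = 190.5 − 3.5(498/13) = 1467/26.
Buyer burden = 498/13 − 36 = 30/13; seller burden = 36 − 433/13 = 35/13.

Buyers bear 30/13, sellers bear 35/13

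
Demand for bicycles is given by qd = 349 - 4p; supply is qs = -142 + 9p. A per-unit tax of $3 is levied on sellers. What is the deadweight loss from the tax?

Pre-tax equilibrium: p* = 491/13, q* = 2573/13.
Tax on sellers shifts supply to qs = -142 + 9(p − 3) = -169 + 9p.
349 - 4p = -169 + 9p gives buyer price pb = 518/13; sellers receive ps = 518/13 − 3 = 479/13.
New quantity: q = 349 − 4(518/13) = 2465/13.
DWL = ½ × 3 × (2573/13 − 2465/13) = 162/13.

Deadweight loss = 162/13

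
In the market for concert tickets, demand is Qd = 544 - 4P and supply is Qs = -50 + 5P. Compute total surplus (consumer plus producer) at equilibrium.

Total surplus = 17640

Equilibrium: 544 - 4P = -50 + 5P gives P* = 66, Q* = 280.
Demand choke price: P = 136; supply starts at P = 10.
CS = ½(136 − 66)(280) = 9800; PS = ½(66 − 10)(280) = 7840.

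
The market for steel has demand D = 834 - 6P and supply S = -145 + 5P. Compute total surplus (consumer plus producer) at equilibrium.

Equilibrium: 834 - 6P = -145 + 5P gives P* = 89, Q* = 300.
Demand choke price: P = 139; supply starts at P = 29.
CS = ½(139 − 89)(300) = 7500; PS = ½(89 − 29)(300) = 9000.

Total surplus = 16500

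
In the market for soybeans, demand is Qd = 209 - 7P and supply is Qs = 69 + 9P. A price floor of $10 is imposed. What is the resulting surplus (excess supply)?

Surplus = 20

Equilibrium price would be P* = 8.75, so the floor at 10 binds.
At P = 10: Qd = 139, Qs = 159.
Surplus = 159 − 139 = 20.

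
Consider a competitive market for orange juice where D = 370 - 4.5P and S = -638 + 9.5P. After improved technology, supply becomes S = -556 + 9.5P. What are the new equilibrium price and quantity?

P' = 463/7, Q' = 1013/14

Original equilibrium: P* = 72, Q* = 46.
New equilibrium: 370 - 4.5P = -556 + 9.5P, so 926 = 14P and P' = 463/7; Q' = 370 − 4.5(463/7) = 1013/14.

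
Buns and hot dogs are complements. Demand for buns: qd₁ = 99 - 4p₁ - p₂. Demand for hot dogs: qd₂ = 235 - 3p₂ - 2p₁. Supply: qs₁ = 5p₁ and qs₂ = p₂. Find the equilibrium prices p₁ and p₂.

Market 1: 99 - 4p₁ - p₂ = 5p₁ → 9p₁ + p₂ = 99.
Market 2: 4p₂ + 2p₁ = 235.
Eliminating p₂: 4×(1) − 1×(2) gives 34p₁ = 161, so p₁ = 161/34.
Back-substitute into (2): p₂ = (235 − 2×161/34) / 4 = 1917/34.

p₁ = 161/34, p₂ = 1917/34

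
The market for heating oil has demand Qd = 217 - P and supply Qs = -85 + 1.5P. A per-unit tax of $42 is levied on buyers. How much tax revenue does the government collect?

Tax revenue = 2982

Pre-tax equilibrium: P* = 120.8, Q* = 96.2.
Tax on buyers shifts demand to Qd = 217 − 1(P + 42) = 175 - P.
175 - P = -85 + 1.5P gives seller price Ps = 104; buyers pay Pb = 104 + 42 = 146.
New quantity: Q = 217 − 1(146) = 71.
Revenue = 42 × 71 = 2982.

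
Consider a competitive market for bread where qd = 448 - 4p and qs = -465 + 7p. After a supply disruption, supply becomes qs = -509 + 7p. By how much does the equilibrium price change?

Original equilibrium: p* = 83, q* = 116.
New equilibrium: 448 - 4p = -509 + 7p, so 957 = 11p and p' = 87; q' = 448 − 4(87) = 100.
Change in price: 87 − 83 = 4.

Δp = 4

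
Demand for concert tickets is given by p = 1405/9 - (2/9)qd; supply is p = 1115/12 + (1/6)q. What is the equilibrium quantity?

q* = 162.5

Set the two price expressions equal: 1405/9 - (2/9)q = 1115/12 + (1/6)q.
2275/36 = (7/18)q, so q* = 162.5.
p* = 1405/9 − (2/9)(162.5) = 120.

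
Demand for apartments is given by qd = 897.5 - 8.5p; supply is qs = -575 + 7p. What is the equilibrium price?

p* = 95

Set qd = qs: 897.5 - 8.5p = -575 + 7p.
1472.5 = 15.5p, so p* = 95.
q* = 897.5 − 8.5(95) = 90.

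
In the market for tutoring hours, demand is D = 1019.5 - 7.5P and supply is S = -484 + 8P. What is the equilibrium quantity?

Set D = S: 1019.5 - 7.5P = -484 + 8P.
1503.5 = 15.5P, so P* = 97.
Q* = 1019.5 − 7.5(97) = 292.

Q* = 292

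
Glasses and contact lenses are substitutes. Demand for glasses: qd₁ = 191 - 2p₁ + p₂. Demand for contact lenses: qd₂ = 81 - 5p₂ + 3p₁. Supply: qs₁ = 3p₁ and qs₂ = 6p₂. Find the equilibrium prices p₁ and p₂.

p₁ = 1091/26, p₂ = 489/26

Market 1: 191 - 2p₁ + p₂ = 3p₁ → 5p₁ - p₂ = 191.
Market 2: 11p₂ - 3p₁ = 81.
Eliminating p₂: 11×(1) + 1×(2) gives 52p₁ = 2182, so p₁ = 1091/26.
Back-substitute into (2): p₂ = (81 + 3×1091/26) / 11 = 489/26.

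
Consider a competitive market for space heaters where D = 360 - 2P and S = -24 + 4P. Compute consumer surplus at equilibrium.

Equilibrium: 360 - 2P = -24 + 4P gives P* = 64, Q* = 232.
Demand choke price (D = 0): P = 180.
CS = ½(180 − 64)(232) = 13456.

Consumer surplus = 13456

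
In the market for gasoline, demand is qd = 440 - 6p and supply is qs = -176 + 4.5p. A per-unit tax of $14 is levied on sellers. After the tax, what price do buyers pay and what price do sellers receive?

Pre-tax equilibrium: p* = 176/3, q* = 88.
Tax on sellers shifts supply to qs = -176 + 4.5(p − 14) = -239 + 4.5p.
440 - 6p = -239 + 4.5p gives buyer price pb = 194/3; sellers receive ps = 194/3 − 14 = 152/3.
New quantity: q = 440 − 6(194/3) = 52.

Buyers pay 194/3, sellers receive 152/3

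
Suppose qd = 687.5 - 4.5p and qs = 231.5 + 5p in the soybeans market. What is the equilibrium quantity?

Set qd = qs: 687.5 - 4.5p = 231.5 + 5p.
456 = 9.5p, so p* = 48.
q* = 687.5 − 4.5(48) = 471.5.

q* = 471.5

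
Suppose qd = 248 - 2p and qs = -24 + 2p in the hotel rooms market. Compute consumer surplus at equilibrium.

Equilibrium: 248 - 2p = -24 + 2p gives p* = 68, q* = 112.
Demand choke price (qd = 0): p = 124.
CS = ½(124 − 68)(112) = 3136.

Consumer surplus = 3136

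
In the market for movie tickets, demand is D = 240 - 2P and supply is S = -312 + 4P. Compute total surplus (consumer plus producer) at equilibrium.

Total surplus = 1176

Equilibrium: 240 - 2P = -312 + 4P gives P* = 92, Q* = 56.
Demand choke price: P = 120; supply starts at P = 78.
CS = ½(120 − 92)(56) = 784; PS = ½(92 − 78)(56) = 392.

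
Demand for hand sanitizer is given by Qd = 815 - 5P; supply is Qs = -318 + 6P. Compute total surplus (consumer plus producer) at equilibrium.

Total surplus = 16500

Equilibrium: 815 - 5P = -318 + 6P gives P* = 103, Q* = 300.
Demand choke price: P = 163; supply starts at P = 53.
CS = ½(163 − 103)(300) = 9000; PS = ½(103 − 53)(300) = 7500.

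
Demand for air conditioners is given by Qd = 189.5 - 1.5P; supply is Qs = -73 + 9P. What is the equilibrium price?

P* = 25

Set Qd = Qs: 189.5 - 1.5P = -73 + 9P.
262.5 = 10.5P, so P* = 25.
Q* = 189.5 − 1.5(25) = 152.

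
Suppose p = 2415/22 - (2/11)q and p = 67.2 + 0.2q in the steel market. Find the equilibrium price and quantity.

Set the two price expressions equal: 2415/22 - (2/11)q = 67.2 + 0.2q.
4683/110 = (21/55)q, so q* = 111.5.
p* = 2415/22 − (2/11)(111.5) = 89.5.

p* = 89.5, q* = 111.5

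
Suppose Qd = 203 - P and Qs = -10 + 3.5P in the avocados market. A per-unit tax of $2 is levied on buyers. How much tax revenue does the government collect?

Pre-tax equilibrium: P* = 142/3, Q* = 467/3.
Tax on buyers shifts demand to Qd = 203 − 1(P + 2) = 201 - P.
201 - P = -10 + 3.5P gives seller price Ps = 422/9; buyers pay Pb = 422/9 + 2 = 440/9.
New quantity: Q = 203 − 1(440/9) = 1387/9.
Revenue = 2 × 1387/9 = 2774/9.

Tax revenue = 2774/9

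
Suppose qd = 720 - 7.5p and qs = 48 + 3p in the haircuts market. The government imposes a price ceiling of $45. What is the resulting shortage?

Shortage = 199.5

Equilibrium price would be p* = 64, so the ceiling at 45 binds.
At p = 45: qd = 720 − 7.5(45) = 382.5, qs = 48 + 3(45) = 183.
Shortage = 382.5 − 183 = 199.5.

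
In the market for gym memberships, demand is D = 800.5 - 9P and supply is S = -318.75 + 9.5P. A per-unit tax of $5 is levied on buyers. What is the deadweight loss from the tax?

Deadweight loss = 4275/74

Pre-tax equilibrium: P* = 60.5, Q* = 256.
Tax on buyers shifts demand to D = 800.5 − 9(P + 5) = 755.5 - 9P.
755.5 - 9P = -318.75 + 9.5P gives seller price Ps = 4297/74; buyers pay Pb = 4297/74 + 5 = 4667/74.
New quantity: Q = 800.5 − 9(4667/74) = 8617/37.
DWL = ½ × 5 × (256 − 8617/37) = 4275/74.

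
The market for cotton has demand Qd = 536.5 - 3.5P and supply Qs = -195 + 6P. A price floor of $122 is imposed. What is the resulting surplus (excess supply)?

Equilibrium price would be P* = 77, so the floor at 122 binds.
At P = 122: Qd = 109.5, Qs = 537.
Surplus = 537 − 109.5 = 427.5.

Surplus = 427.5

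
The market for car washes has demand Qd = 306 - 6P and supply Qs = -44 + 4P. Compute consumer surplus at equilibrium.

Equilibrium: 306 - 6P = -44 + 4P gives P* = 35, Q* = 96.
Demand choke price (Qd = 0): P = 51.
CS = ½(51 − 35)(96) = 768.

Consumer surplus = 768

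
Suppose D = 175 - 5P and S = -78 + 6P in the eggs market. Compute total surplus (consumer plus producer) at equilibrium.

Total surplus = 660

Equilibrium: 175 - 5P = -78 + 6P gives P* = 23, Q* = 60.
Demand choke price: P = 35; supply starts at P = 13.
CS = ½(35 − 23)(60) = 360; PS = ½(23 − 13)(60) = 300.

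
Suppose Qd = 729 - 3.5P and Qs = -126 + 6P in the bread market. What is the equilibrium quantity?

Set Qd = Qs: 729 - 3.5P = -126 + 6P.
855 = 9.5P, so P* = 90.
Q* = 729 − 3.5(90) = 414.

Q* = 414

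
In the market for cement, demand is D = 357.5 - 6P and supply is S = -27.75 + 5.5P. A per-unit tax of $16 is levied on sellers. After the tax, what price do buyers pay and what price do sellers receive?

Pre-tax equilibrium: P* = 33.5, Q* = 156.5.
Tax on sellers shifts supply to S = -27.75 + 5.5(P − 16) = -115.75 + 5.5P.
357.5 - 6P = -115.75 + 5.5P gives buyer price Pb = 1893/46; sellers receive Ps = 1893/46 − 16 = 1157/46.
New quantity: Q = 357.5 − 6(1893/46) = 5087/46.

Buyers pay 1893/46, sellers receive 1157/46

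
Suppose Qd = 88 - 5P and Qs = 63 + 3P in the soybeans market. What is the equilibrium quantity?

Set Qd = Qs: 88 - 5P = 63 + 3P.
25 = 8P, so P* = 3.125.
Q* = 88 − 5(3.125) = 72.375.

Q* = 72.375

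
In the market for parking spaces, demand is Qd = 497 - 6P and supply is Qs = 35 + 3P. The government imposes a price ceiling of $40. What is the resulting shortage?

Shortage = 102

Equilibrium price would be P* = 154/3, so the ceiling at 40 binds.
At P = 40: Qd = 497 − 6(40) = 257, Qs = 35 + 3(40) = 155.
Shortage = 257 − 155 = 102.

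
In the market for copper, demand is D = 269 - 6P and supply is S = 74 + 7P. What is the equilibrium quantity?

Q* = 179

Set D = S: 269 - 6P = 74 + 7P.
195 = 13P, so P* = 15.
Q* = 269 − 6(15) = 179.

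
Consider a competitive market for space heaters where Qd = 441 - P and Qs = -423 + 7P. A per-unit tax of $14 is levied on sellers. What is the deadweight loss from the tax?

Deadweight loss = 85.75

Pre-tax equilibrium: P* = 108, Q* = 333.
Tax on sellers shifts supply to Qs = -423 + 7(P − 14) = -521 + 7P.
441 - P = -521 + 7P gives buyer price Pb = 120.25; sellers receive Ps = 120.25 − 14 = 106.25.
New quantity: Q = 441 − 1(120.25) = 320.75.
DWL = ½ × 14 × (333 − 320.75) = 85.75.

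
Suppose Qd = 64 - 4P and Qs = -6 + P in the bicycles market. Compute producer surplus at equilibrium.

Producer surplus = 32

Equilibrium: 64 - 4P = -6 + P gives P* = 14, Q* = 8.
Supply starts at P = 6 (where Qs = 0).
PS = ½(14 − 6)(8) = 32.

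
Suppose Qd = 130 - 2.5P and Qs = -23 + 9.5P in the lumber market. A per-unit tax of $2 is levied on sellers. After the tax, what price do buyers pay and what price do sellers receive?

Pre-tax equilibrium: P* = 12.75, Q* = 98.125.
Tax on sellers shifts supply to Qs = -23 + 9.5(P − 2) = -42 + 9.5P.
130 - 2.5P = -42 + 9.5P gives buyer price Pb = 43/3; sellers receive Ps = 43/3 − 2 = 37/3.
New quantity: Q = 130 − 2.5(43/3) = 565/6.

Buyers pay 43/3, sellers receive 37/3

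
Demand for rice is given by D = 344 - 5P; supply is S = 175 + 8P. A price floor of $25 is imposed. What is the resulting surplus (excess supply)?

Surplus = 156

Equilibrium price would be P* = 13, so the floor at 25 binds.
At P = 25: D = 219, S = 375.
Surplus = 375 − 219 = 156.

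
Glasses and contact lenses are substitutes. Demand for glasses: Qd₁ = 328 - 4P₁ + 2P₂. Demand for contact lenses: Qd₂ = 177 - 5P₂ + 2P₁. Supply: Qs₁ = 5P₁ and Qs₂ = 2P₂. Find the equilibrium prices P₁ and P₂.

Market 1: 328 - 4P₁ + 2P₂ = 5P₁ → 9P₁ - 2P₂ = 328.
Market 2: 7P₂ - 2P₁ = 177.
Eliminating P₂: 7×(1) + 2×(2) gives 59P₁ = 2650, so P₁ = 2650/59.
Back-substitute into (2): P₂ = (177 + 2×2650/59) / 7 = 2249/59.

P₁ = 2650/59, P₂ = 2249/59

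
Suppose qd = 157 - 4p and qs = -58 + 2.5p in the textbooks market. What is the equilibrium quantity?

q* = 321/13

Set qd = qs: 157 - 4p = -58 + 2.5p.
215 = 6.5p, so p* = 430/13.
q* = 157 − 4(430/13) = 321/13.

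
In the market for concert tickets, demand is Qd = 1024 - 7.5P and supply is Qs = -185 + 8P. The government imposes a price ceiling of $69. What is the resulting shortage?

Equilibrium price would be P* = 78, so the ceiling at 69 binds.
At P = 69: Qd = 1024 − 7.5(69) = 506.5, Qs = -185 + 8(69) = 367.
Shortage = 506.5 − 367 = 139.5.

Shortage = 139.5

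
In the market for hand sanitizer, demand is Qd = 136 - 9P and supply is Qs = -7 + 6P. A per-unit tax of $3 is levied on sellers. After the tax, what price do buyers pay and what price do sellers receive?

Buyers pay 161/15, sellers receive 116/15

Pre-tax equilibrium: P* = 143/15, Q* = 50.2.
Tax on sellers shifts supply to Qs = -7 + 6(P − 3) = -25 + 6P.
136 - 9P = -25 + 6P gives buyer price Pb = 161/15; sellers receive Ps = 161/15 − 3 = 116/15.
New quantity: Q = 136 − 9(161/15) = 39.4.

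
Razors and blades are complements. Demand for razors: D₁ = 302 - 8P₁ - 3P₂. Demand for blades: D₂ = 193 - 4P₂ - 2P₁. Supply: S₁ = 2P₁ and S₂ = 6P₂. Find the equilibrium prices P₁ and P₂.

Market 1: 302 - 8P₁ - 3P₂ = 2P₁ → 10P₁ + 3P₂ = 302.
Market 2: 10P₂ + 2P₁ = 193.
Eliminating P₂: 10×(1) − 3×(2) gives 94P₁ = 2441, so P₁ = 2441/94.
Back-substitute into (2): P₂ = (193 − 2×2441/94) / 10 = 663/47.

P₁ = 2441/94, P₂ = 663/47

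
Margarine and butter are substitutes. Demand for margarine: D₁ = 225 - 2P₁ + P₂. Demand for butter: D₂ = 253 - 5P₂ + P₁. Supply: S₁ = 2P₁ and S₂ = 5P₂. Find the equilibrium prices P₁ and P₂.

P₁ = 2503/39, P₂ = 1237/39

Market 1: 225 - 2P₁ + P₂ = 2P₁ → 4P₁ - P₂ = 225.
Market 2: 10P₂ - P₁ = 253.
Eliminating P₂: 10×(1) + 1×(2) gives 39P₁ = 2503, so P₁ = 2503/39.
Back-substitute into (2): P₂ = (253 + 1×2503/39) / 10 = 1237/39.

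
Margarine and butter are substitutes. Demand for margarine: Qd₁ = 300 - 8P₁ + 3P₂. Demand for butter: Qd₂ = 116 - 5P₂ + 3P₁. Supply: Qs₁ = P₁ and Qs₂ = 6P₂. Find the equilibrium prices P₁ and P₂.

Market 1: 300 - 8P₁ + 3P₂ = P₁ → 9P₁ - 3P₂ = 300.
Market 2: 11P₂ - 3P₁ = 116.
Eliminating P₂: 11×(1) + 3×(2) gives 90P₁ = 3648, so P₁ = 608/15.
Back-substitute into (2): P₂ = (116 + 3×608/15) / 11 = 21.6.

P₁ = 608/15, P₂ = 21.6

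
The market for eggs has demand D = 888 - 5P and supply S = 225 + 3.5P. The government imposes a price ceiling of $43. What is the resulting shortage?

Shortage = 297.5

Equilibrium price would be P* = 78, so the ceiling at 43 binds.
At P = 43: D = 888 − 5(43) = 673, S = 225 + 3.5(43) = 375.5.
Shortage = 673 − 375.5 = 297.5.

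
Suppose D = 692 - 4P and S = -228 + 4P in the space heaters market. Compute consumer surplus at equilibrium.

Equilibrium: 692 - 4P = -228 + 4P gives P* = 115, Q* = 232.
Demand choke price (D = 0): P = 173.
CS = ½(173 − 115)(232) = 6728.

Consumer surplus = 6728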